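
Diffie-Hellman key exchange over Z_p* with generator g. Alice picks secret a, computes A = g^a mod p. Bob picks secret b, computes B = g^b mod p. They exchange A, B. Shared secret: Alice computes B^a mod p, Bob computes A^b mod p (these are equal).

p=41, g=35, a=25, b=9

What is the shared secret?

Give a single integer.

Answer: 27

Derivation:
A = 35^25 mod 41  (bits of 25 = 11001)
  bit 0 = 1: r = r^2 * 35 mod 41 = 1^2 * 35 = 1*35 = 35
  bit 1 = 1: r = r^2 * 35 mod 41 = 35^2 * 35 = 36*35 = 30
  bit 2 = 0: r = r^2 mod 41 = 30^2 = 39
  bit 3 = 0: r = r^2 mod 41 = 39^2 = 4
  bit 4 = 1: r = r^2 * 35 mod 41 = 4^2 * 35 = 16*35 = 27
  -> A = 27
B = 35^9 mod 41  (bits of 9 = 1001)
  bit 0 = 1: r = r^2 * 35 mod 41 = 1^2 * 35 = 1*35 = 35
  bit 1 = 0: r = r^2 mod 41 = 35^2 = 36
  bit 2 = 0: r = r^2 mod 41 = 36^2 = 25
  bit 3 = 1: r = r^2 * 35 mod 41 = 25^2 * 35 = 10*35 = 22
  -> B = 22
s = B^a = 22^25 mod 41  (bits of 25 = 11001)
  bit 0 = 1: r = r^2 * 22 mod 41 = 1^2 * 22 = 1*22 = 22
  bit 1 = 1: r = r^2 * 22 mod 41 = 22^2 * 22 = 33*22 = 29
  bit 2 = 0: r = r^2 mod 41 = 29^2 = 21
  bit 3 = 0: r = r^2 mod 41 = 21^2 = 31
  bit 4 = 1: r = r^2 * 22 mod 41 = 31^2 * 22 = 18*22 = 27
  -> s = B^a = 27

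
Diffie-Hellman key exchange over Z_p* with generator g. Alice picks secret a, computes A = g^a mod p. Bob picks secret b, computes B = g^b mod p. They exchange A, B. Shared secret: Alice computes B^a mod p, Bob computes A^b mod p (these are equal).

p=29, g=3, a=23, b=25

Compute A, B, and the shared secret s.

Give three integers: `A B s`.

Answer: 8 14 26

Derivation:
A = 3^23 mod 29  (bits of 23 = 10111)
  bit 0 = 1: r = r^2 * 3 mod 29 = 1^2 * 3 = 1*3 = 3
  bit 1 = 0: r = r^2 mod 29 = 3^2 = 9
  bit 2 = 1: r = r^2 * 3 mod 29 = 9^2 * 3 = 23*3 = 11
  bit 3 = 1: r = r^2 * 3 mod 29 = 11^2 * 3 = 5*3 = 15
  bit 4 = 1: r = r^2 * 3 mod 29 = 15^2 * 3 = 22*3 = 8
  -> A = 8
B = 3^25 mod 29  (bits of 25 = 11001)
  bit 0 = 1: r = r^2 * 3 mod 29 = 1^2 * 3 = 1*3 = 3
  bit 1 = 1: r = r^2 * 3 mod 29 = 3^2 * 3 = 9*3 = 27
  bit 2 = 0: r = r^2 mod 29 = 27^2 = 4
  bit 3 = 0: r = r^2 mod 29 = 4^2 = 16
  bit 4 = 1: r = r^2 * 3 mod 29 = 16^2 * 3 = 24*3 = 14
  -> B = 14
s = B^a = 14^23 mod 29  (bits of 23 = 10111)
  bit 0 = 1: r = r^2 * 14 mod 29 = 1^2 * 14 = 1*14 = 14
  bit 1 = 0: r = r^2 mod 29 = 14^2 = 22
  bit 2 = 1: r = r^2 * 14 mod 29 = 22^2 * 14 = 20*14 = 19
  bit 3 = 1: r = r^2 * 14 mod 29 = 19^2 * 14 = 13*14 = 8
  bit 4 = 1: r = r^2 * 14 mod 29 = 8^2 * 14 = 6*14 = 26
  -> s = B^a = 26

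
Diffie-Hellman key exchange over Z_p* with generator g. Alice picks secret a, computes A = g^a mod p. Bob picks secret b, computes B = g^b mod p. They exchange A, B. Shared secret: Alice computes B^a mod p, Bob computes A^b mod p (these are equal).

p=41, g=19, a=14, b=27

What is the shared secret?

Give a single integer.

Answer: 36

Derivation:
A = 19^14 mod 41  (bits of 14 = 1110)
  bit 0 = 1: r = r^2 * 19 mod 41 = 1^2 * 19 = 1*19 = 19
  bit 1 = 1: r = r^2 * 19 mod 41 = 19^2 * 19 = 33*19 = 12
  bit 2 = 1: r = r^2 * 19 mod 41 = 12^2 * 19 = 21*19 = 30
  bit 3 = 0: r = r^2 mod 41 = 30^2 = 39
  -> A = 39
B = 19^27 mod 41  (bits of 27 = 11011)
  bit 0 = 1: r = r^2 * 19 mod 41 = 1^2 * 19 = 1*19 = 19
  bit 1 = 1: r = r^2 * 19 mod 41 = 19^2 * 19 = 33*19 = 12
  bit 2 = 0: r = r^2 mod 41 = 12^2 = 21
  bit 3 = 1: r = r^2 * 19 mod 41 = 21^2 * 19 = 31*19 = 15
  bit 4 = 1: r = r^2 * 19 mod 41 = 15^2 * 19 = 20*19 = 11
  -> B = 11
s = B^a = 11^14 mod 41  (bits of 14 = 1110)
  bit 0 = 1: r = r^2 * 11 mod 41 = 1^2 * 11 = 1*11 = 11
  bit 1 = 1: r = r^2 * 11 mod 41 = 11^2 * 11 = 39*11 = 19
  bit 2 = 1: r = r^2 * 11 mod 41 = 19^2 * 11 = 33*11 = 35
  bit 3 = 0: r = r^2 mod 41 = 35^2 = 36
  -> s = B^a = 36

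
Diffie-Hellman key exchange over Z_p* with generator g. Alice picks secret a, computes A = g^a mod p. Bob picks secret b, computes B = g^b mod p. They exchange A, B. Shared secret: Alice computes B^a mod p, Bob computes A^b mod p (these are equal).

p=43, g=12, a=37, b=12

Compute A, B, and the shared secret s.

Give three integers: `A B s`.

Answer: 19 11 35

Derivation:
A = 12^37 mod 43  (bits of 37 = 100101)
  bit 0 = 1: r = r^2 * 12 mod 43 = 1^2 * 12 = 1*12 = 12
  bit 1 = 0: r = r^2 mod 43 = 12^2 = 15
  bit 2 = 0: r = r^2 mod 43 = 15^2 = 10
  bit 3 = 1: r = r^2 * 12 mod 43 = 10^2 * 12 = 14*12 = 39
  bit 4 = 0: r = r^2 mod 43 = 39^2 = 16
  bit 5 = 1: r = r^2 * 12 mod 43 = 16^2 * 12 = 41*12 = 19
  -> A = 19
B = 12^12 mod 43  (bits of 12 = 1100)
  bit 0 = 1: r = r^2 * 12 mod 43 = 1^2 * 12 = 1*12 = 12
  bit 1 = 1: r = r^2 * 12 mod 43 = 12^2 * 12 = 15*12 = 8
  bit 2 = 0: r = r^2 mod 43 = 8^2 = 21
  bit 3 = 0: r = r^2 mod 43 = 21^2 = 11
  -> B = 11
s = B^a = 11^37 mod 43  (bits of 37 = 100101)
  bit 0 = 1: r = r^2 * 11 mod 43 = 1^2 * 11 = 1*11 = 11
  bit 1 = 0: r = r^2 mod 43 = 11^2 = 35
  bit 2 = 0: r = r^2 mod 43 = 35^2 = 21
  bit 3 = 1: r = r^2 * 11 mod 43 = 21^2 * 11 = 11*11 = 35
  bit 4 = 0: r = r^2 mod 43 = 35^2 = 21
  bit 5 = 1: r = r^2 * 11 mod 43 = 21^2 * 11 = 11*11 = 35
  -> s = B^a = 35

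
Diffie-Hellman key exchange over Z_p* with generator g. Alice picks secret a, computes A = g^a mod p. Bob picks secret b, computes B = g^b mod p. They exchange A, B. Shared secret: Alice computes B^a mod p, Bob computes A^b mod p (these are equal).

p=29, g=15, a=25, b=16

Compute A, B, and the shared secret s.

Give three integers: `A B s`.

Answer: 8 7 23

Derivation:
A = 15^25 mod 29  (bits of 25 = 11001)
  bit 0 = 1: r = r^2 * 15 mod 29 = 1^2 * 15 = 1*15 = 15
  bit 1 = 1: r = r^2 * 15 mod 29 = 15^2 * 15 = 22*15 = 11
  bit 2 = 0: r = r^2 mod 29 = 11^2 = 5
  bit 3 = 0: r = r^2 mod 29 = 5^2 = 25
  bit 4 = 1: r = r^2 * 15 mod 29 = 25^2 * 15 = 16*15 = 8
  -> A = 8
B = 15^16 mod 29  (bits of 16 = 10000)
  bit 0 = 1: r = r^2 * 15 mod 29 = 1^2 * 15 = 1*15 = 15
  bit 1 = 0: r = r^2 mod 29 = 15^2 = 22
  bit 2 = 0: r = r^2 mod 29 = 22^2 = 20
  bit 3 = 0: r = r^2 mod 29 = 20^2 = 23
  bit 4 = 0: r = r^2 mod 29 = 23^2 = 7
  -> B = 7
s = B^a = 7^25 mod 29  (bits of 25 = 11001)
  bit 0 = 1: r = r^2 * 7 mod 29 = 1^2 * 7 = 1*7 = 7
  bit 1 = 1: r = r^2 * 7 mod 29 = 7^2 * 7 = 20*7 = 24
  bit 2 = 0: r = r^2 mod 29 = 24^2 = 25
  bit 3 = 0: r = r^2 mod 29 = 25^2 = 16
  bit 4 = 1: r = r^2 * 7 mod 29 = 16^2 * 7 = 24*7 = 23
  -> s = B^a = 23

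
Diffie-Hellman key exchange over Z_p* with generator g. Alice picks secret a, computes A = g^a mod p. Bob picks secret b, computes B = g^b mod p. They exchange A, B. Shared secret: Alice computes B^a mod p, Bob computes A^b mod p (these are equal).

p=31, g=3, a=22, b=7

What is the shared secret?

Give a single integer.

A = 3^22 mod 31  (bits of 22 = 10110)
  bit 0 = 1: r = r^2 * 3 mod 31 = 1^2 * 3 = 1*3 = 3
  bit 1 = 0: r = r^2 mod 31 = 3^2 = 9
  bit 2 = 1: r = r^2 * 3 mod 31 = 9^2 * 3 = 19*3 = 26
  bit 3 = 1: r = r^2 * 3 mod 31 = 26^2 * 3 = 25*3 = 13
  bit 4 = 0: r = r^2 mod 31 = 13^2 = 14
  -> A = 14
B = 3^7 mod 31  (bits of 7 = 111)
  bit 0 = 1: r = r^2 * 3 mod 31 = 1^2 * 3 = 1*3 = 3
  bit 1 = 1: r = r^2 * 3 mod 31 = 3^2 * 3 = 9*3 = 27
  bit 2 = 1: r = r^2 * 3 mod 31 = 27^2 * 3 = 16*3 = 17
  -> B = 17
s = B^a = 17^22 mod 31  (bits of 22 = 10110)
  bit 0 = 1: r = r^2 * 17 mod 31 = 1^2 * 17 = 1*17 = 17
  bit 1 = 0: r = r^2 mod 31 = 17^2 = 10
  bit 2 = 1: r = r^2 * 17 mod 31 = 10^2 * 17 = 7*17 = 26
  bit 3 = 1: r = r^2 * 17 mod 31 = 26^2 * 17 = 25*17 = 22
  bit 4 = 0: r = r^2 mod 31 = 22^2 = 19
  -> s = B^a = 19

Answer: 19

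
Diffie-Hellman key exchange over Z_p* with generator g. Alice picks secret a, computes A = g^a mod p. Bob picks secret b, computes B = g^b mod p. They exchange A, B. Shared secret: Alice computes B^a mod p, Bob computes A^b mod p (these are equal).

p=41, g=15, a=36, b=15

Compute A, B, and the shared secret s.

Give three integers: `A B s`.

Answer: 4 38 40

Derivation:
A = 15^36 mod 41  (bits of 36 = 100100)
  bit 0 = 1: r = r^2 * 15 mod 41 = 1^2 * 15 = 1*15 = 15
  bit 1 = 0: r = r^2 mod 41 = 15^2 = 20
  bit 2 = 0: r = r^2 mod 41 = 20^2 = 31
  bit 3 = 1: r = r^2 * 15 mod 41 = 31^2 * 15 = 18*15 = 24
  bit 4 = 0: r = r^2 mod 41 = 24^2 = 2
  bit 5 = 0: r = r^2 mod 41 = 2^2 = 4
  -> A = 4
B = 15^15 mod 41  (bits of 15 = 1111)
  bit 0 = 1: r = r^2 * 15 mod 41 = 1^2 * 15 = 1*15 = 15
  bit 1 = 1: r = r^2 * 15 mod 41 = 15^2 * 15 = 20*15 = 13
  bit 2 = 1: r = r^2 * 15 mod 41 = 13^2 * 15 = 5*15 = 34
  bit 3 = 1: r = r^2 * 15 mod 41 = 34^2 * 15 = 8*15 = 38
  -> B = 38
s = B^a = 38^36 mod 41  (bits of 36 = 100100)
  bit 0 = 1: r = r^2 * 38 mod 41 = 1^2 * 38 = 1*38 = 38
  bit 1 = 0: r = r^2 mod 41 = 38^2 = 9
  bit 2 = 0: r = r^2 mod 41 = 9^2 = 40
  bit 3 = 1: r = r^2 * 38 mod 41 = 40^2 * 38 = 1*38 = 38
  bit 4 = 0: r = r^2 mod 41 = 38^2 = 9
  bit 5 = 0: r = r^2 mod 41 = 9^2 = 40
  -> s = B^a = 40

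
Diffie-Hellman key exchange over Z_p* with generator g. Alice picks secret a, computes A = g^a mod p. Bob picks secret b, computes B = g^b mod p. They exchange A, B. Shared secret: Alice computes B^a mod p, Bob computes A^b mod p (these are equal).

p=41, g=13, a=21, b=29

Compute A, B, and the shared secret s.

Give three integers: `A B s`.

Answer: 28 34 7

Derivation:
A = 13^21 mod 41  (bits of 21 = 10101)
  bit 0 = 1: r = r^2 * 13 mod 41 = 1^2 * 13 = 1*13 = 13
  bit 1 = 0: r = r^2 mod 41 = 13^2 = 5
  bit 2 = 1: r = r^2 * 13 mod 41 = 5^2 * 13 = 25*13 = 38
  bit 3 = 0: r = r^2 mod 41 = 38^2 = 9
  bit 4 = 1: r = r^2 * 13 mod 41 = 9^2 * 13 = 40*13 = 28
  -> A = 28
B = 13^29 mod 41  (bits of 29 = 11101)
  bit 0 = 1: r = r^2 * 13 mod 41 = 1^2 * 13 = 1*13 = 13
  bit 1 = 1: r = r^2 * 13 mod 41 = 13^2 * 13 = 5*13 = 24
  bit 2 = 1: r = r^2 * 13 mod 41 = 24^2 * 13 = 2*13 = 26
  bit 3 = 0: r = r^2 mod 41 = 26^2 = 20
  bit 4 = 1: r = r^2 * 13 mod 41 = 20^2 * 13 = 31*13 = 34
  -> B = 34
s = B^a = 34^21 mod 41  (bits of 21 = 10101)
  bit 0 = 1: r = r^2 * 34 mod 41 = 1^2 * 34 = 1*34 = 34
  bit 1 = 0: r = r^2 mod 41 = 34^2 = 8
  bit 2 = 1: r = r^2 * 34 mod 41 = 8^2 * 34 = 23*34 = 3
  bit 3 = 0: r = r^2 mod 41 = 3^2 = 9
  bit 4 = 1: r = r^2 * 34 mod 41 = 9^2 * 34 = 40*34 = 7
  -> s = B^a = 7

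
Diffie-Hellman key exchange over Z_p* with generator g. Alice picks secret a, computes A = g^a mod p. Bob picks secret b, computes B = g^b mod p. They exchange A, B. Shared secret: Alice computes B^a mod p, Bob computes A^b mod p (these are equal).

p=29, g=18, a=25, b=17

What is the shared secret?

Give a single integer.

A = 18^25 mod 29  (bits of 25 = 11001)
  bit 0 = 1: r = r^2 * 18 mod 29 = 1^2 * 18 = 1*18 = 18
  bit 1 = 1: r = r^2 * 18 mod 29 = 18^2 * 18 = 5*18 = 3
  bit 2 = 0: r = r^2 mod 29 = 3^2 = 9
  bit 3 = 0: r = r^2 mod 29 = 9^2 = 23
  bit 4 = 1: r = r^2 * 18 mod 29 = 23^2 * 18 = 7*18 = 10
  -> A = 10
B = 18^17 mod 29  (bits of 17 = 10001)
  bit 0 = 1: r = r^2 * 18 mod 29 = 1^2 * 18 = 1*18 = 18
  bit 1 = 0: r = r^2 mod 29 = 18^2 = 5
  bit 2 = 0: r = r^2 mod 29 = 5^2 = 25
  bit 3 = 0: r = r^2 mod 29 = 25^2 = 16
  bit 4 = 1: r = r^2 * 18 mod 29 = 16^2 * 18 = 24*18 = 26
  -> B = 26
s = B^a = 26^25 mod 29  (bits of 25 = 11001)
  bit 0 = 1: r = r^2 * 26 mod 29 = 1^2 * 26 = 1*26 = 26
  bit 1 = 1: r = r^2 * 26 mod 29 = 26^2 * 26 = 9*26 = 2
  bit 2 = 0: r = r^2 mod 29 = 2^2 = 4
  bit 3 = 0: r = r^2 mod 29 = 4^2 = 16
  bit 4 = 1: r = r^2 * 26 mod 29 = 16^2 * 26 = 24*26 = 15
  -> s = B^a = 15

Answer: 15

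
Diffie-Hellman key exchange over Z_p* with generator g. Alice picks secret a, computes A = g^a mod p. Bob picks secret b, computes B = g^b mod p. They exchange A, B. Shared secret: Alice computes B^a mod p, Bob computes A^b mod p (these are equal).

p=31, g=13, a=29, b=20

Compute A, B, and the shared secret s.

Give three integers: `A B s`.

Answer: 12 25 5

Derivation:
A = 13^29 mod 31  (bits of 29 = 11101)
  bit 0 = 1: r = r^2 * 13 mod 31 = 1^2 * 13 = 1*13 = 13
  bit 1 = 1: r = r^2 * 13 mod 31 = 13^2 * 13 = 14*13 = 27
  bit 2 = 1: r = r^2 * 13 mod 31 = 27^2 * 13 = 16*13 = 22
  bit 3 = 0: r = r^2 mod 31 = 22^2 = 19
  bit 4 = 1: r = r^2 * 13 mod 31 = 19^2 * 13 = 20*13 = 12
  -> A = 12
B = 13^20 mod 31  (bits of 20 = 10100)
  bit 0 = 1: r = r^2 * 13 mod 31 = 1^2 * 13 = 1*13 = 13
  bit 1 = 0: r = r^2 mod 31 = 13^2 = 14
  bit 2 = 1: r = r^2 * 13 mod 31 = 14^2 * 13 = 10*13 = 6
  bit 3 = 0: r = r^2 mod 31 = 6^2 = 5
  bit 4 = 0: r = r^2 mod 31 = 5^2 = 25
  -> B = 25
s = B^a = 25^29 mod 31  (bits of 29 = 11101)
  bit 0 = 1: r = r^2 * 25 mod 31 = 1^2 * 25 = 1*25 = 25
  bit 1 = 1: r = r^2 * 25 mod 31 = 25^2 * 25 = 5*25 = 1
  bit 2 = 1: r = r^2 * 25 mod 31 = 1^2 * 25 = 1*25 = 25
  bit 3 = 0: r = r^2 mod 31 = 25^2 = 5
  bit 4 = 1: r = r^2 * 25 mod 31 = 5^2 * 25 = 25*25 = 5
  -> s = B^a = 5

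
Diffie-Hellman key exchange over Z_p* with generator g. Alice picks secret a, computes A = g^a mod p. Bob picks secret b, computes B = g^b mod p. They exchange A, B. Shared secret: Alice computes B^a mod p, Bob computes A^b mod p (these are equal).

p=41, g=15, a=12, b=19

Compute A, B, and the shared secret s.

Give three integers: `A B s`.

A = 15^12 mod 41  (bits of 12 = 1100)
  bit 0 = 1: r = r^2 * 15 mod 41 = 1^2 * 15 = 1*15 = 15
  bit 1 = 1: r = r^2 * 15 mod 41 = 15^2 * 15 = 20*15 = 13
  bit 2 = 0: r = r^2 mod 41 = 13^2 = 5
  bit 3 = 0: r = r^2 mod 41 = 5^2 = 25
  -> A = 25
B = 15^19 mod 41  (bits of 19 = 10011)
  bit 0 = 1: r = r^2 * 15 mod 41 = 1^2 * 15 = 1*15 = 15
  bit 1 = 0: r = r^2 mod 41 = 15^2 = 20
  bit 2 = 0: r = r^2 mod 41 = 20^2 = 31
  bit 3 = 1: r = r^2 * 15 mod 41 = 31^2 * 15 = 18*15 = 24
  bit 4 = 1: r = r^2 * 15 mod 41 = 24^2 * 15 = 2*15 = 30
  -> B = 30
s = B^a = 30^12 mod 41  (bits of 12 = 1100)
  bit 0 = 1: r = r^2 * 30 mod 41 = 1^2 * 30 = 1*30 = 30
  bit 1 = 1: r = r^2 * 30 mod 41 = 30^2 * 30 = 39*30 = 22
  bit 2 = 0: r = r^2 mod 41 = 22^2 = 33
  bit 3 = 0: r = r^2 mod 41 = 33^2 = 23
  -> s = B^a = 23

Answer: 25 30 23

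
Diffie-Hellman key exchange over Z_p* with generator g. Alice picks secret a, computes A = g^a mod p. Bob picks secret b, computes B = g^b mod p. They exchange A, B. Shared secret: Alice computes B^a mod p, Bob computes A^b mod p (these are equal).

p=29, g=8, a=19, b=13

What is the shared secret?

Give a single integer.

A = 8^19 mod 29  (bits of 19 = 10011)
  bit 0 = 1: r = r^2 * 8 mod 29 = 1^2 * 8 = 1*8 = 8
  bit 1 = 0: r = r^2 mod 29 = 8^2 = 6
  bit 2 = 0: r = r^2 mod 29 = 6^2 = 7
  bit 3 = 1: r = r^2 * 8 mod 29 = 7^2 * 8 = 20*8 = 15
  bit 4 = 1: r = r^2 * 8 mod 29 = 15^2 * 8 = 22*8 = 2
  -> A = 2
B = 8^13 mod 29  (bits of 13 = 1101)
  bit 0 = 1: r = r^2 * 8 mod 29 = 1^2 * 8 = 1*8 = 8
  bit 1 = 1: r = r^2 * 8 mod 29 = 8^2 * 8 = 6*8 = 19
  bit 2 = 0: r = r^2 mod 29 = 19^2 = 13
  bit 3 = 1: r = r^2 * 8 mod 29 = 13^2 * 8 = 24*8 = 18
  -> B = 18
s = B^a = 18^19 mod 29  (bits of 19 = 10011)
  bit 0 = 1: r = r^2 * 18 mod 29 = 1^2 * 18 = 1*18 = 18
  bit 1 = 0: r = r^2 mod 29 = 18^2 = 5
  bit 2 = 0: r = r^2 mod 29 = 5^2 = 25
  bit 3 = 1: r = r^2 * 18 mod 29 = 25^2 * 18 = 16*18 = 27
  bit 4 = 1: r = r^2 * 18 mod 29 = 27^2 * 18 = 4*18 = 14
  -> s = B^a = 14

Answer: 14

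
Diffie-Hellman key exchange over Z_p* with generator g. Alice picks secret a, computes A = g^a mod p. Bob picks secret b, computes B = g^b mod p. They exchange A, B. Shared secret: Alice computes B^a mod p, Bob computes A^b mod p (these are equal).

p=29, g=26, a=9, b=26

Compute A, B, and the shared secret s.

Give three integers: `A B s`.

Answer: 8 13 5

Derivation:
A = 26^9 mod 29  (bits of 9 = 1001)
  bit 0 = 1: r = r^2 * 26 mod 29 = 1^2 * 26 = 1*26 = 26
  bit 1 = 0: r = r^2 mod 29 = 26^2 = 9
  bit 2 = 0: r = r^2 mod 29 = 9^2 = 23
  bit 3 = 1: r = r^2 * 26 mod 29 = 23^2 * 26 = 7*26 = 8
  -> A = 8
B = 26^26 mod 29  (bits of 26 = 11010)
  bit 0 = 1: r = r^2 * 26 mod 29 = 1^2 * 26 = 1*26 = 26
  bit 1 = 1: r = r^2 * 26 mod 29 = 26^2 * 26 = 9*26 = 2
  bit 2 = 0: r = r^2 mod 29 = 2^2 = 4
  bit 3 = 1: r = r^2 * 26 mod 29 = 4^2 * 26 = 16*26 = 10
  bit 4 = 0: r = r^2 mod 29 = 10^2 = 13
  -> B = 13
s = B^a = 13^9 mod 29  (bits of 9 = 1001)
  bit 0 = 1: r = r^2 * 13 mod 29 = 1^2 * 13 = 1*13 = 13
  bit 1 = 0: r = r^2 mod 29 = 13^2 = 24
  bit 2 = 0: r = r^2 mod 29 = 24^2 = 25
  bit 3 = 1: r = r^2 * 13 mod 29 = 25^2 * 13 = 16*13 = 5
  -> s = B^a = 5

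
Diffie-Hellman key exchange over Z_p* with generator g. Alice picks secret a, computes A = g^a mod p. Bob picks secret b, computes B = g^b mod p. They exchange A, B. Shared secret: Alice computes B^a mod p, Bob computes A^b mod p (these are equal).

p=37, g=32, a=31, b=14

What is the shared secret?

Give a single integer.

Answer: 25

Derivation:
A = 32^31 mod 37  (bits of 31 = 11111)
  bit 0 = 1: r = r^2 * 32 mod 37 = 1^2 * 32 = 1*32 = 32
  bit 1 = 1: r = r^2 * 32 mod 37 = 32^2 * 32 = 25*32 = 23
  bit 2 = 1: r = r^2 * 32 mod 37 = 23^2 * 32 = 11*32 = 19
  bit 3 = 1: r = r^2 * 32 mod 37 = 19^2 * 32 = 28*32 = 8
  bit 4 = 1: r = r^2 * 32 mod 37 = 8^2 * 32 = 27*32 = 13
  -> A = 13
B = 32^14 mod 37  (bits of 14 = 1110)
  bit 0 = 1: r = r^2 * 32 mod 37 = 1^2 * 32 = 1*32 = 32
  bit 1 = 1: r = r^2 * 32 mod 37 = 32^2 * 32 = 25*32 = 23
  bit 2 = 1: r = r^2 * 32 mod 37 = 23^2 * 32 = 11*32 = 19
  bit 3 = 0: r = r^2 mod 37 = 19^2 = 28
  -> B = 28
s = B^a = 28^31 mod 37  (bits of 31 = 11111)
  bit 0 = 1: r = r^2 * 28 mod 37 = 1^2 * 28 = 1*28 = 28
  bit 1 = 1: r = r^2 * 28 mod 37 = 28^2 * 28 = 7*28 = 11
  bit 2 = 1: r = r^2 * 28 mod 37 = 11^2 * 28 = 10*28 = 21
  bit 3 = 1: r = r^2 * 28 mod 37 = 21^2 * 28 = 34*28 = 27
  bit 4 = 1: r = r^2 * 28 mod 37 = 27^2 * 28 = 26*28 = 25
  -> s = B^a = 25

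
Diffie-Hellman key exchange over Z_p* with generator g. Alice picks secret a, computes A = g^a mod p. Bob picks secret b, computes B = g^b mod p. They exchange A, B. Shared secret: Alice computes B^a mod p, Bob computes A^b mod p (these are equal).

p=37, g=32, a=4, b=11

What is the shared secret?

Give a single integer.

A = 32^4 mod 37  (bits of 4 = 100)
  bit 0 = 1: r = r^2 * 32 mod 37 = 1^2 * 32 = 1*32 = 32
  bit 1 = 0: r = r^2 mod 37 = 32^2 = 25
  bit 2 = 0: r = r^2 mod 37 = 25^2 = 33
  -> A = 33
B = 32^11 mod 37  (bits of 11 = 1011)
  bit 0 = 1: r = r^2 * 32 mod 37 = 1^2 * 32 = 1*32 = 32
  bit 1 = 0: r = r^2 mod 37 = 32^2 = 25
  bit 2 = 1: r = r^2 * 32 mod 37 = 25^2 * 32 = 33*32 = 20
  bit 3 = 1: r = r^2 * 32 mod 37 = 20^2 * 32 = 30*32 = 35
  -> B = 35
s = B^a = 35^4 mod 37  (bits of 4 = 100)
  bit 0 = 1: r = r^2 * 35 mod 37 = 1^2 * 35 = 1*35 = 35
  bit 1 = 0: r = r^2 mod 37 = 35^2 = 4
  bit 2 = 0: r = r^2 mod 37 = 4^2 = 16
  -> s = B^a = 16

Answer: 16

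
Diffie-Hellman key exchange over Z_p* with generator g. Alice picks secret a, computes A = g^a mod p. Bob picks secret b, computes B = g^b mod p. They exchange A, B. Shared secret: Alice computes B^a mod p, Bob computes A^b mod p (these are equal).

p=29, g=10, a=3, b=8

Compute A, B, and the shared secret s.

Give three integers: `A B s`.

A = 10^3 mod 29  (bits of 3 = 11)
  bit 0 = 1: r = r^2 * 10 mod 29 = 1^2 * 10 = 1*10 = 10
  bit 1 = 1: r = r^2 * 10 mod 29 = 10^2 * 10 = 13*10 = 14
  -> A = 14
B = 10^8 mod 29  (bits of 8 = 1000)
  bit 0 = 1: r = r^2 * 10 mod 29 = 1^2 * 10 = 1*10 = 10
  bit 1 = 0: r = r^2 mod 29 = 10^2 = 13
  bit 2 = 0: r = r^2 mod 29 = 13^2 = 24
  bit 3 = 0: r = r^2 mod 29 = 24^2 = 25
  -> B = 25
s = B^a = 25^3 mod 29  (bits of 3 = 11)
  bit 0 = 1: r = r^2 * 25 mod 29 = 1^2 * 25 = 1*25 = 25
  bit 1 = 1: r = r^2 * 25 mod 29 = 25^2 * 25 = 16*25 = 23
  -> s = B^a = 23

Answer: 14 25 23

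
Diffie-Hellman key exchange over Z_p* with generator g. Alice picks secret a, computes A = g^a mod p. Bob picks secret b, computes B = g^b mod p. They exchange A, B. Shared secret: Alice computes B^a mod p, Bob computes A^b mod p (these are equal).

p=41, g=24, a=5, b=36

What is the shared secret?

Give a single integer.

A = 24^5 mod 41  (bits of 5 = 101)
  bit 0 = 1: r = r^2 * 24 mod 41 = 1^2 * 24 = 1*24 = 24
  bit 1 = 0: r = r^2 mod 41 = 24^2 = 2
  bit 2 = 1: r = r^2 * 24 mod 41 = 2^2 * 24 = 4*24 = 14
  -> A = 14
B = 24^36 mod 41  (bits of 36 = 100100)
  bit 0 = 1: r = r^2 * 24 mod 41 = 1^2 * 24 = 1*24 = 24
  bit 1 = 0: r = r^2 mod 41 = 24^2 = 2
  bit 2 = 0: r = r^2 mod 41 = 2^2 = 4
  bit 3 = 1: r = r^2 * 24 mod 41 = 4^2 * 24 = 16*24 = 15
  bit 4 = 0: r = r^2 mod 41 = 15^2 = 20
  bit 5 = 0: r = r^2 mod 41 = 20^2 = 31
  -> B = 31
s = B^a = 31^5 mod 41  (bits of 5 = 101)
  bit 0 = 1: r = r^2 * 31 mod 41 = 1^2 * 31 = 1*31 = 31
  bit 1 = 0: r = r^2 mod 41 = 31^2 = 18
  bit 2 = 1: r = r^2 * 31 mod 41 = 18^2 * 31 = 37*31 = 40
  -> s = B^a = 40

Answer: 40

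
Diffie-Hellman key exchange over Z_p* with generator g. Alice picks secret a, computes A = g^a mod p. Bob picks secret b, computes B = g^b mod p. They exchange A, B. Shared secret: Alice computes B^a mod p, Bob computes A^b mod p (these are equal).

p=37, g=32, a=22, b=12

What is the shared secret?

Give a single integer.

A = 32^22 mod 37  (bits of 22 = 10110)
  bit 0 = 1: r = r^2 * 32 mod 37 = 1^2 * 32 = 1*32 = 32
  bit 1 = 0: r = r^2 mod 37 = 32^2 = 25
  bit 2 = 1: r = r^2 * 32 mod 37 = 25^2 * 32 = 33*32 = 20
  bit 3 = 1: r = r^2 * 32 mod 37 = 20^2 * 32 = 30*32 = 35
  bit 4 = 0: r = r^2 mod 37 = 35^2 = 4
  -> A = 4
B = 32^12 mod 37  (bits of 12 = 1100)
  bit 0 = 1: r = r^2 * 32 mod 37 = 1^2 * 32 = 1*32 = 32
  bit 1 = 1: r = r^2 * 32 mod 37 = 32^2 * 32 = 25*32 = 23
  bit 2 = 0: r = r^2 mod 37 = 23^2 = 11
  bit 3 = 0: r = r^2 mod 37 = 11^2 = 10
  -> B = 10
s = B^a = 10^22 mod 37  (bits of 22 = 10110)
  bit 0 = 1: r = r^2 * 10 mod 37 = 1^2 * 10 = 1*10 = 10
  bit 1 = 0: r = r^2 mod 37 = 10^2 = 26
  bit 2 = 1: r = r^2 * 10 mod 37 = 26^2 * 10 = 10*10 = 26
  bit 3 = 1: r = r^2 * 10 mod 37 = 26^2 * 10 = 10*10 = 26
  bit 4 = 0: r = r^2 mod 37 = 26^2 = 10
  -> s = B^a = 10

Answer: 10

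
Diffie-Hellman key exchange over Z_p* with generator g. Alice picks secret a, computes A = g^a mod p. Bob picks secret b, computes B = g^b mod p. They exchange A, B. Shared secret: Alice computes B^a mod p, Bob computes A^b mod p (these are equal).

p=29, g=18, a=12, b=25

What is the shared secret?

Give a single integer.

A = 18^12 mod 29  (bits of 12 = 1100)
  bit 0 = 1: r = r^2 * 18 mod 29 = 1^2 * 18 = 1*18 = 18
  bit 1 = 1: r = r^2 * 18 mod 29 = 18^2 * 18 = 5*18 = 3
  bit 2 = 0: r = r^2 mod 29 = 3^2 = 9
  bit 3 = 0: r = r^2 mod 29 = 9^2 = 23
  -> A = 23
B = 18^25 mod 29  (bits of 25 = 11001)
  bit 0 = 1: r = r^2 * 18 mod 29 = 1^2 * 18 = 1*18 = 18
  bit 1 = 1: r = r^2 * 18 mod 29 = 18^2 * 18 = 5*18 = 3
  bit 2 = 0: r = r^2 mod 29 = 3^2 = 9
  bit 3 = 0: r = r^2 mod 29 = 9^2 = 23
  bit 4 = 1: r = r^2 * 18 mod 29 = 23^2 * 18 = 7*18 = 10
  -> B = 10
s = B^a = 10^12 mod 29  (bits of 12 = 1100)
  bit 0 = 1: r = r^2 * 10 mod 29 = 1^2 * 10 = 1*10 = 10
  bit 1 = 1: r = r^2 * 10 mod 29 = 10^2 * 10 = 13*10 = 14
  bit 2 = 0: r = r^2 mod 29 = 14^2 = 22
  bit 3 = 0: r = r^2 mod 29 = 22^2 = 20
  -> s = B^a = 20

Answer: 20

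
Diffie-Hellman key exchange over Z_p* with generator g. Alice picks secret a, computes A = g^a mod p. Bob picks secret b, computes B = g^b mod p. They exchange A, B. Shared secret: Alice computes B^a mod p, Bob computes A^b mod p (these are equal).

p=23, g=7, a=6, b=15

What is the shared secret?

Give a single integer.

A = 7^6 mod 23  (bits of 6 = 110)
  bit 0 = 1: r = r^2 * 7 mod 23 = 1^2 * 7 = 1*7 = 7
  bit 1 = 1: r = r^2 * 7 mod 23 = 7^2 * 7 = 3*7 = 21
  bit 2 = 0: r = r^2 mod 23 = 21^2 = 4
  -> A = 4
B = 7^15 mod 23  (bits of 15 = 1111)
  bit 0 = 1: r = r^2 * 7 mod 23 = 1^2 * 7 = 1*7 = 7
  bit 1 = 1: r = r^2 * 7 mod 23 = 7^2 * 7 = 3*7 = 21
  bit 2 = 1: r = r^2 * 7 mod 23 = 21^2 * 7 = 4*7 = 5
  bit 3 = 1: r = r^2 * 7 mod 23 = 5^2 * 7 = 2*7 = 14
  -> B = 14
s = B^a = 14^6 mod 23  (bits of 6 = 110)
  bit 0 = 1: r = r^2 * 14 mod 23 = 1^2 * 14 = 1*14 = 14
  bit 1 = 1: r = r^2 * 14 mod 23 = 14^2 * 14 = 12*14 = 7
  bit 2 = 0: r = r^2 mod 23 = 7^2 = 3
  -> s = B^a = 3

Answer: 3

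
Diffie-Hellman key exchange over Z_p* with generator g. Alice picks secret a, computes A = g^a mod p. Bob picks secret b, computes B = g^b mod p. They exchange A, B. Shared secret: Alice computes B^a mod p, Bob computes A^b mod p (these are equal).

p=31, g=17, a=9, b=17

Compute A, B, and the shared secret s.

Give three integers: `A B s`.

A = 17^9 mod 31  (bits of 9 = 1001)
  bit 0 = 1: r = r^2 * 17 mod 31 = 1^2 * 17 = 1*17 = 17
  bit 1 = 0: r = r^2 mod 31 = 17^2 = 10
  bit 2 = 0: r = r^2 mod 31 = 10^2 = 7
  bit 3 = 1: r = r^2 * 17 mod 31 = 7^2 * 17 = 18*17 = 27
  -> A = 27
B = 17^17 mod 31  (bits of 17 = 10001)
  bit 0 = 1: r = r^2 * 17 mod 31 = 1^2 * 17 = 1*17 = 17
  bit 1 = 0: r = r^2 mod 31 = 17^2 = 10
  bit 2 = 0: r = r^2 mod 31 = 10^2 = 7
  bit 3 = 0: r = r^2 mod 31 = 7^2 = 18
  bit 4 = 1: r = r^2 * 17 mod 31 = 18^2 * 17 = 14*17 = 21
  -> B = 21
s = B^a = 21^9 mod 31  (bits of 9 = 1001)
  bit 0 = 1: r = r^2 * 21 mod 31 = 1^2 * 21 = 1*21 = 21
  bit 1 = 0: r = r^2 mod 31 = 21^2 = 7
  bit 2 = 0: r = r^2 mod 31 = 7^2 = 18
  bit 3 = 1: r = r^2 * 21 mod 31 = 18^2 * 21 = 14*21 = 15
  -> s = B^a = 15

Answer: 27 21 15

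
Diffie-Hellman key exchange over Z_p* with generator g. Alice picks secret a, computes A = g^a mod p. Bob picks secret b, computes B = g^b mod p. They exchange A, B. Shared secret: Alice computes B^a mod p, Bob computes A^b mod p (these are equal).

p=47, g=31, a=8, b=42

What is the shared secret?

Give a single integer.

A = 31^8 mod 47  (bits of 8 = 1000)
  bit 0 = 1: r = r^2 * 31 mod 47 = 1^2 * 31 = 1*31 = 31
  bit 1 = 0: r = r^2 mod 47 = 31^2 = 21
  bit 2 = 0: r = r^2 mod 47 = 21^2 = 18
  bit 3 = 0: r = r^2 mod 47 = 18^2 = 42
  -> A = 42
B = 31^42 mod 47  (bits of 42 = 101010)
  bit 0 = 1: r = r^2 * 31 mod 47 = 1^2 * 31 = 1*31 = 31
  bit 1 = 0: r = r^2 mod 47 = 31^2 = 21
  bit 2 = 1: r = r^2 * 31 mod 47 = 21^2 * 31 = 18*31 = 41
  bit 3 = 0: r = r^2 mod 47 = 41^2 = 36
  bit 4 = 1: r = r^2 * 31 mod 47 = 36^2 * 31 = 27*31 = 38
  bit 5 = 0: r = r^2 mod 47 = 38^2 = 34
  -> B = 34
s = B^a = 34^8 mod 47  (bits of 8 = 1000)
  bit 0 = 1: r = r^2 * 34 mod 47 = 1^2 * 34 = 1*34 = 34
  bit 1 = 0: r = r^2 mod 47 = 34^2 = 28
  bit 2 = 0: r = r^2 mod 47 = 28^2 = 32
  bit 3 = 0: r = r^2 mod 47 = 32^2 = 37
  -> s = B^a = 37

Answer: 37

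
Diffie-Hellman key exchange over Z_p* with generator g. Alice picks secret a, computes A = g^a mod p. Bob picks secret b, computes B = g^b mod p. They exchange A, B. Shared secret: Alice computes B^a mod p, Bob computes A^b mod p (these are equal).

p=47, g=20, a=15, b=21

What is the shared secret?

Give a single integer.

Answer: 38

Derivation:
A = 20^15 mod 47  (bits of 15 = 1111)
  bit 0 = 1: r = r^2 * 20 mod 47 = 1^2 * 20 = 1*20 = 20
  bit 1 = 1: r = r^2 * 20 mod 47 = 20^2 * 20 = 24*20 = 10
  bit 2 = 1: r = r^2 * 20 mod 47 = 10^2 * 20 = 6*20 = 26
  bit 3 = 1: r = r^2 * 20 mod 47 = 26^2 * 20 = 18*20 = 31
  -> A = 31
B = 20^21 mod 47  (bits of 21 = 10101)
  bit 0 = 1: r = r^2 * 20 mod 47 = 1^2 * 20 = 1*20 = 20
  bit 1 = 0: r = r^2 mod 47 = 20^2 = 24
  bit 2 = 1: r = r^2 * 20 mod 47 = 24^2 * 20 = 12*20 = 5
  bit 3 = 0: r = r^2 mod 47 = 5^2 = 25
  bit 4 = 1: r = r^2 * 20 mod 47 = 25^2 * 20 = 14*20 = 45
  -> B = 45
s = B^a = 45^15 mod 47  (bits of 15 = 1111)
  bit 0 = 1: r = r^2 * 45 mod 47 = 1^2 * 45 = 1*45 = 45
  bit 1 = 1: r = r^2 * 45 mod 47 = 45^2 * 45 = 4*45 = 39
  bit 2 = 1: r = r^2 * 45 mod 47 = 39^2 * 45 = 17*45 = 13
  bit 3 = 1: r = r^2 * 45 mod 47 = 13^2 * 45 = 28*45 = 38
  -> s = B^a = 38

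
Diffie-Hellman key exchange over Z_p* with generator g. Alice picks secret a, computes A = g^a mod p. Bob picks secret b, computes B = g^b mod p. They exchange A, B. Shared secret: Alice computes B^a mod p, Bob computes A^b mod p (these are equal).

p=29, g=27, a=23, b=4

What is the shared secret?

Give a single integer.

A = 27^23 mod 29  (bits of 23 = 10111)
  bit 0 = 1: r = r^2 * 27 mod 29 = 1^2 * 27 = 1*27 = 27
  bit 1 = 0: r = r^2 mod 29 = 27^2 = 4
  bit 2 = 1: r = r^2 * 27 mod 29 = 4^2 * 27 = 16*27 = 26
  bit 3 = 1: r = r^2 * 27 mod 29 = 26^2 * 27 = 9*27 = 11
  bit 4 = 1: r = r^2 * 27 mod 29 = 11^2 * 27 = 5*27 = 19
  -> A = 19
B = 27^4 mod 29  (bits of 4 = 100)
  bit 0 = 1: r = r^2 * 27 mod 29 = 1^2 * 27 = 1*27 = 27
  bit 1 = 0: r = r^2 mod 29 = 27^2 = 4
  bit 2 = 0: r = r^2 mod 29 = 4^2 = 16
  -> B = 16
s = B^a = 16^23 mod 29  (bits of 23 = 10111)
  bit 0 = 1: r = r^2 * 16 mod 29 = 1^2 * 16 = 1*16 = 16
  bit 1 = 0: r = r^2 mod 29 = 16^2 = 24
  bit 2 = 1: r = r^2 * 16 mod 29 = 24^2 * 16 = 25*16 = 23
  bit 3 = 1: r = r^2 * 16 mod 29 = 23^2 * 16 = 7*16 = 25
  bit 4 = 1: r = r^2 * 16 mod 29 = 25^2 * 16 = 16*16 = 24
  -> s = B^a = 24

Answer: 24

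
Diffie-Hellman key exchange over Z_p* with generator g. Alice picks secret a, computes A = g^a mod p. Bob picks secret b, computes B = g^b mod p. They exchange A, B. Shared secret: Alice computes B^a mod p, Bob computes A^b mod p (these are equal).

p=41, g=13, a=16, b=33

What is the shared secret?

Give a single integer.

Answer: 10

Derivation:
A = 13^16 mod 41  (bits of 16 = 10000)
  bit 0 = 1: r = r^2 * 13 mod 41 = 1^2 * 13 = 1*13 = 13
  bit 1 = 0: r = r^2 mod 41 = 13^2 = 5
  bit 2 = 0: r = r^2 mod 41 = 5^2 = 25
  bit 3 = 0: r = r^2 mod 41 = 25^2 = 10
  bit 4 = 0: r = r^2 mod 41 = 10^2 = 18
  -> A = 18
B = 13^33 mod 41  (bits of 33 = 100001)
  bit 0 = 1: r = r^2 * 13 mod 41 = 1^2 * 13 = 1*13 = 13
  bit 1 = 0: r = r^2 mod 41 = 13^2 = 5
  bit 2 = 0: r = r^2 mod 41 = 5^2 = 25
  bit 3 = 0: r = r^2 mod 41 = 25^2 = 10
  bit 4 = 0: r = r^2 mod 41 = 10^2 = 18
  bit 5 = 1: r = r^2 * 13 mod 41 = 18^2 * 13 = 37*13 = 30
  -> B = 30
s = B^a = 30^16 mod 41  (bits of 16 = 10000)
  bit 0 = 1: r = r^2 * 30 mod 41 = 1^2 * 30 = 1*30 = 30
  bit 1 = 0: r = r^2 mod 41 = 30^2 = 39
  bit 2 = 0: r = r^2 mod 41 = 39^2 = 4
  bit 3 = 0: r = r^2 mod 41 = 4^2 = 16
  bit 4 = 0: r = r^2 mod 41 = 16^2 = 10
  -> s = B^a = 10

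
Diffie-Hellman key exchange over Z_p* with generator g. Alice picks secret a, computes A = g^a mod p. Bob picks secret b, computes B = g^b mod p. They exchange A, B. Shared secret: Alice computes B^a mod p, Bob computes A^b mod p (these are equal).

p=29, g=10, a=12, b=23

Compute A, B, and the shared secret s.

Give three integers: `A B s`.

Answer: 20 11 23

Derivation:
A = 10^12 mod 29  (bits of 12 = 1100)
  bit 0 = 1: r = r^2 * 10 mod 29 = 1^2 * 10 = 1*10 = 10
  bit 1 = 1: r = r^2 * 10 mod 29 = 10^2 * 10 = 13*10 = 14
  bit 2 = 0: r = r^2 mod 29 = 14^2 = 22
  bit 3 = 0: r = r^2 mod 29 = 22^2 = 20
  -> A = 20
B = 10^23 mod 29  (bits of 23 = 10111)
  bit 0 = 1: r = r^2 * 10 mod 29 = 1^2 * 10 = 1*10 = 10
  bit 1 = 0: r = r^2 mod 29 = 10^2 = 13
  bit 2 = 1: r = r^2 * 10 mod 29 = 13^2 * 10 = 24*10 = 8
  bit 3 = 1: r = r^2 * 10 mod 29 = 8^2 * 10 = 6*10 = 2
  bit 4 = 1: r = r^2 * 10 mod 29 = 2^2 * 10 = 4*10 = 11
  -> B = 11
s = B^a = 11^12 mod 29  (bits of 12 = 1100)
  bit 0 = 1: r = r^2 * 11 mod 29 = 1^2 * 11 = 1*11 = 11
  bit 1 = 1: r = r^2 * 11 mod 29 = 11^2 * 11 = 5*11 = 26
  bit 2 = 0: r = r^2 mod 29 = 26^2 = 9
  bit 3 = 0: r = r^2 mod 29 = 9^2 = 23
  -> s = B^a = 23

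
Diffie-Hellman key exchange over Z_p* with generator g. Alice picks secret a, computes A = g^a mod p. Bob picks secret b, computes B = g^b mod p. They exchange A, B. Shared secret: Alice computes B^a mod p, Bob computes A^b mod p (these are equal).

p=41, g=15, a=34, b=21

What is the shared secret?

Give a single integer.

A = 15^34 mod 41  (bits of 34 = 100010)
  bit 0 = 1: r = r^2 * 15 mod 41 = 1^2 * 15 = 1*15 = 15
  bit 1 = 0: r = r^2 mod 41 = 15^2 = 20
  bit 2 = 0: r = r^2 mod 41 = 20^2 = 31
  bit 3 = 0: r = r^2 mod 41 = 31^2 = 18
  bit 4 = 1: r = r^2 * 15 mod 41 = 18^2 * 15 = 37*15 = 22
  bit 5 = 0: r = r^2 mod 41 = 22^2 = 33
  -> A = 33
B = 15^21 mod 41  (bits of 21 = 10101)
  bit 0 = 1: r = r^2 * 15 mod 41 = 1^2 * 15 = 1*15 = 15
  bit 1 = 0: r = r^2 mod 41 = 15^2 = 20
  bit 2 = 1: r = r^2 * 15 mod 41 = 20^2 * 15 = 31*15 = 14
  bit 3 = 0: r = r^2 mod 41 = 14^2 = 32
  bit 4 = 1: r = r^2 * 15 mod 41 = 32^2 * 15 = 40*15 = 26
  -> B = 26
s = B^a = 26^34 mod 41  (bits of 34 = 100010)
  bit 0 = 1: r = r^2 * 26 mod 41 = 1^2 * 26 = 1*26 = 26
  bit 1 = 0: r = r^2 mod 41 = 26^2 = 20
  bit 2 = 0: r = r^2 mod 41 = 20^2 = 31
  bit 3 = 0: r = r^2 mod 41 = 31^2 = 18
  bit 4 = 1: r = r^2 * 26 mod 41 = 18^2 * 26 = 37*26 = 19
  bit 5 = 0: r = r^2 mod 41 = 19^2 = 33
  -> s = B^a = 33

Answer: 33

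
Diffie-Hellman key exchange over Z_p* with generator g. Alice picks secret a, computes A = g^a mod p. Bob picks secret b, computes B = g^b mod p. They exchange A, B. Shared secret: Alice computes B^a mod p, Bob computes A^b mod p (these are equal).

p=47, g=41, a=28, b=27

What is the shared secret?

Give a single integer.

Answer: 42

Derivation:
A = 41^28 mod 47  (bits of 28 = 11100)
  bit 0 = 1: r = r^2 * 41 mod 47 = 1^2 * 41 = 1*41 = 41
  bit 1 = 1: r = r^2 * 41 mod 47 = 41^2 * 41 = 36*41 = 19
  bit 2 = 1: r = r^2 * 41 mod 47 = 19^2 * 41 = 32*41 = 43
  bit 3 = 0: r = r^2 mod 47 = 43^2 = 16
  bit 4 = 0: r = r^2 mod 47 = 16^2 = 21
  -> A = 21
B = 41^27 mod 47  (bits of 27 = 11011)
  bit 0 = 1: r = r^2 * 41 mod 47 = 1^2 * 41 = 1*41 = 41
  bit 1 = 1: r = r^2 * 41 mod 47 = 41^2 * 41 = 36*41 = 19
  bit 2 = 0: r = r^2 mod 47 = 19^2 = 32
  bit 3 = 1: r = r^2 * 41 mod 47 = 32^2 * 41 = 37*41 = 13
  bit 4 = 1: r = r^2 * 41 mod 47 = 13^2 * 41 = 28*41 = 20
  -> B = 20
s = B^a = 20^28 mod 47  (bits of 28 = 11100)
  bit 0 = 1: r = r^2 * 20 mod 47 = 1^2 * 20 = 1*20 = 20
  bit 1 = 1: r = r^2 * 20 mod 47 = 20^2 * 20 = 24*20 = 10
  bit 2 = 1: r = r^2 * 20 mod 47 = 10^2 * 20 = 6*20 = 26
  bit 3 = 0: r = r^2 mod 47 = 26^2 = 18
  bit 4 = 0: r = r^2 mod 47 = 18^2 = 42
  -> s = B^a = 42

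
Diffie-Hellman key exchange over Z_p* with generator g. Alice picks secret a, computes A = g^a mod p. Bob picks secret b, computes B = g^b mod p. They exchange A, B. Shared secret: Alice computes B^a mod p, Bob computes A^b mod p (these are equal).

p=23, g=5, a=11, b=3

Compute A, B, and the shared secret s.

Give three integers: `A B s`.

A = 5^11 mod 23  (bits of 11 = 1011)
  bit 0 = 1: r = r^2 * 5 mod 23 = 1^2 * 5 = 1*5 = 5
  bit 1 = 0: r = r^2 mod 23 = 5^2 = 2
  bit 2 = 1: r = r^2 * 5 mod 23 = 2^2 * 5 = 4*5 = 20
  bit 3 = 1: r = r^2 * 5 mod 23 = 20^2 * 5 = 9*5 = 22
  -> A = 22
B = 5^3 mod 23  (bits of 3 = 11)
  bit 0 = 1: r = r^2 * 5 mod 23 = 1^2 * 5 = 1*5 = 5
  bit 1 = 1: r = r^2 * 5 mod 23 = 5^2 * 5 = 2*5 = 10
  -> B = 10
s = B^a = 10^11 mod 23  (bits of 11 = 1011)
  bit 0 = 1: r = r^2 * 10 mod 23 = 1^2 * 10 = 1*10 = 10
  bit 1 = 0: r = r^2 mod 23 = 10^2 = 8
  bit 2 = 1: r = r^2 * 10 mod 23 = 8^2 * 10 = 18*10 = 19
  bit 3 = 1: r = r^2 * 10 mod 23 = 19^2 * 10 = 16*10 = 22
  -> s = B^a = 22

Answer: 22 10 22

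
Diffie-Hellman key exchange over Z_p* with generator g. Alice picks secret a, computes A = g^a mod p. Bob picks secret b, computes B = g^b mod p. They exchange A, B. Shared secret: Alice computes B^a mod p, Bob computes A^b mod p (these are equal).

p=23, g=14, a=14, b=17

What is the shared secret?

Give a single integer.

A = 14^14 mod 23  (bits of 14 = 1110)
  bit 0 = 1: r = r^2 * 14 mod 23 = 1^2 * 14 = 1*14 = 14
  bit 1 = 1: r = r^2 * 14 mod 23 = 14^2 * 14 = 12*14 = 7
  bit 2 = 1: r = r^2 * 14 mod 23 = 7^2 * 14 = 3*14 = 19
  bit 3 = 0: r = r^2 mod 23 = 19^2 = 16
  -> A = 16
B = 14^17 mod 23  (bits of 17 = 10001)
  bit 0 = 1: r = r^2 * 14 mod 23 = 1^2 * 14 = 1*14 = 14
  bit 1 = 0: r = r^2 mod 23 = 14^2 = 12
  bit 2 = 0: r = r^2 mod 23 = 12^2 = 6
  bit 3 = 0: r = r^2 mod 23 = 6^2 = 13
  bit 4 = 1: r = r^2 * 14 mod 23 = 13^2 * 14 = 8*14 = 20
  -> B = 20
s = B^a = 20^14 mod 23  (bits of 14 = 1110)
  bit 0 = 1: r = r^2 * 20 mod 23 = 1^2 * 20 = 1*20 = 20
  bit 1 = 1: r = r^2 * 20 mod 23 = 20^2 * 20 = 9*20 = 19
  bit 2 = 1: r = r^2 * 20 mod 23 = 19^2 * 20 = 16*20 = 21
  bit 3 = 0: r = r^2 mod 23 = 21^2 = 4
  -> s = B^a = 4

Answer: 4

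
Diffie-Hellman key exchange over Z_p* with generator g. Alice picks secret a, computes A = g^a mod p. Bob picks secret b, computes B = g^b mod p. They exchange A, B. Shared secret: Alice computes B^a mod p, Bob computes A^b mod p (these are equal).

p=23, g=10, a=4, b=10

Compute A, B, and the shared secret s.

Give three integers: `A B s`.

Answer: 18 16 9

Derivation:
A = 10^4 mod 23  (bits of 4 = 100)
  bit 0 = 1: r = r^2 * 10 mod 23 = 1^2 * 10 = 1*10 = 10
  bit 1 = 0: r = r^2 mod 23 = 10^2 = 8
  bit 2 = 0: r = r^2 mod 23 = 8^2 = 18
  -> A = 18
B = 10^10 mod 23  (bits of 10 = 1010)
  bit 0 = 1: r = r^2 * 10 mod 23 = 1^2 * 10 = 1*10 = 10
  bit 1 = 0: r = r^2 mod 23 = 10^2 = 8
  bit 2 = 1: r = r^2 * 10 mod 23 = 8^2 * 10 = 18*10 = 19
  bit 3 = 0: r = r^2 mod 23 = 19^2 = 16
  -> B = 16
s = B^a = 16^4 mod 23  (bits of 4 = 100)
  bit 0 = 1: r = r^2 * 16 mod 23 = 1^2 * 16 = 1*16 = 16
  bit 1 = 0: r = r^2 mod 23 = 16^2 = 3
  bit 2 = 0: r = r^2 mod 23 = 3^2 = 9
  -> s = B^a = 9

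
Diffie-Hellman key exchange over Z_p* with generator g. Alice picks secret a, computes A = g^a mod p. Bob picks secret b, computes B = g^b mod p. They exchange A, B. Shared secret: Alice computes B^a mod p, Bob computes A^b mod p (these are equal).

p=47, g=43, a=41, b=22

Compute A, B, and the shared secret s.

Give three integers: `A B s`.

Answer: 33 12 37

Derivation:
A = 43^41 mod 47  (bits of 41 = 101001)
  bit 0 = 1: r = r^2 * 43 mod 47 = 1^2 * 43 = 1*43 = 43
  bit 1 = 0: r = r^2 mod 47 = 43^2 = 16
  bit 2 = 1: r = r^2 * 43 mod 47 = 16^2 * 43 = 21*43 = 10
  bit 3 = 0: r = r^2 mod 47 = 10^2 = 6
  bit 4 = 0: r = r^2 mod 47 = 6^2 = 36
  bit 5 = 1: r = r^2 * 43 mod 47 = 36^2 * 43 = 27*43 = 33
  -> A = 33
B = 43^22 mod 47  (bits of 22 = 10110)
  bit 0 = 1: r = r^2 * 43 mod 47 = 1^2 * 43 = 1*43 = 43
  bit 1 = 0: r = r^2 mod 47 = 43^2 = 16
  bit 2 = 1: r = r^2 * 43 mod 47 = 16^2 * 43 = 21*43 = 10
  bit 3 = 1: r = r^2 * 43 mod 47 = 10^2 * 43 = 6*43 = 23
  bit 4 = 0: r = r^2 mod 47 = 23^2 = 12
  -> B = 12
s = B^a = 12^41 mod 47  (bits of 41 = 101001)
  bit 0 = 1: r = r^2 * 12 mod 47 = 1^2 * 12 = 1*12 = 12
  bit 1 = 0: r = r^2 mod 47 = 12^2 = 3
  bit 2 = 1: r = r^2 * 12 mod 47 = 3^2 * 12 = 9*12 = 14
  bit 3 = 0: r = r^2 mod 47 = 14^2 = 8
  bit 4 = 0: r = r^2 mod 47 = 8^2 = 17
  bit 5 = 1: r = r^2 * 12 mod 47 = 17^2 * 12 = 7*12 = 37
  -> s = B^a = 37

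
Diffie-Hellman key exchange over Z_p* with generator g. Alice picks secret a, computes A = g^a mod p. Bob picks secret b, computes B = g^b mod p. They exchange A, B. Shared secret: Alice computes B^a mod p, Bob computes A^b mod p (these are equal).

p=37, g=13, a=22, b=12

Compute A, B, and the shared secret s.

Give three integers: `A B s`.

A = 13^22 mod 37  (bits of 22 = 10110)
  bit 0 = 1: r = r^2 * 13 mod 37 = 1^2 * 13 = 1*13 = 13
  bit 1 = 0: r = r^2 mod 37 = 13^2 = 21
  bit 2 = 1: r = r^2 * 13 mod 37 = 21^2 * 13 = 34*13 = 35
  bit 3 = 1: r = r^2 * 13 mod 37 = 35^2 * 13 = 4*13 = 15
  bit 4 = 0: r = r^2 mod 37 = 15^2 = 3
  -> A = 3
B = 13^12 mod 37  (bits of 12 = 1100)
  bit 0 = 1: r = r^2 * 13 mod 37 = 1^2 * 13 = 1*13 = 13
  bit 1 = 1: r = r^2 * 13 mod 37 = 13^2 * 13 = 21*13 = 14
  bit 2 = 0: r = r^2 mod 37 = 14^2 = 11
  bit 3 = 0: r = r^2 mod 37 = 11^2 = 10
  -> B = 10
s = B^a = 10^22 mod 37  (bits of 22 = 10110)
  bit 0 = 1: r = r^2 * 10 mod 37 = 1^2 * 10 = 1*10 = 10
  bit 1 = 0: r = r^2 mod 37 = 10^2 = 26
  bit 2 = 1: r = r^2 * 10 mod 37 = 26^2 * 10 = 10*10 = 26
  bit 3 = 1: r = r^2 * 10 mod 37 = 26^2 * 10 = 10*10 = 26
  bit 4 = 0: r = r^2 mod 37 = 26^2 = 10
  -> s = B^a = 10

Answer: 3 10 10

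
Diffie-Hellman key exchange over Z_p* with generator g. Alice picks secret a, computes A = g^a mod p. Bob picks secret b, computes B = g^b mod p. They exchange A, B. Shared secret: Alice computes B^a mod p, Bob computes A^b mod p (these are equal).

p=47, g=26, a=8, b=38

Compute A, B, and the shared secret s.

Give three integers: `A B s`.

A = 26^8 mod 47  (bits of 8 = 1000)
  bit 0 = 1: r = r^2 * 26 mod 47 = 1^2 * 26 = 1*26 = 26
  bit 1 = 0: r = r^2 mod 47 = 26^2 = 18
  bit 2 = 0: r = r^2 mod 47 = 18^2 = 42
  bit 3 = 0: r = r^2 mod 47 = 42^2 = 25
  -> A = 25
B = 26^38 mod 47  (bits of 38 = 100110)
  bit 0 = 1: r = r^2 * 26 mod 47 = 1^2 * 26 = 1*26 = 26
  bit 1 = 0: r = r^2 mod 47 = 26^2 = 18
  bit 2 = 0: r = r^2 mod 47 = 18^2 = 42
  bit 3 = 1: r = r^2 * 26 mod 47 = 42^2 * 26 = 25*26 = 39
  bit 4 = 1: r = r^2 * 26 mod 47 = 39^2 * 26 = 17*26 = 19
  bit 5 = 0: r = r^2 mod 47 = 19^2 = 32
  -> B = 32
s = B^a = 32^8 mod 47  (bits of 8 = 1000)
  bit 0 = 1: r = r^2 * 32 mod 47 = 1^2 * 32 = 1*32 = 32
  bit 1 = 0: r = r^2 mod 47 = 32^2 = 37
  bit 2 = 0: r = r^2 mod 47 = 37^2 = 6
  bit 3 = 0: r = r^2 mod 47 = 6^2 = 36
  -> s = B^a = 36

Answer: 25 32 36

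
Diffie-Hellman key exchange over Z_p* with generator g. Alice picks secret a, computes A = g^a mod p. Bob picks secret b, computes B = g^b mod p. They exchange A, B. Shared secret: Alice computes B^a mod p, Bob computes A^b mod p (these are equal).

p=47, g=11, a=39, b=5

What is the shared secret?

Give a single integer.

A = 11^39 mod 47  (bits of 39 = 100111)
  bit 0 = 1: r = r^2 * 11 mod 47 = 1^2 * 11 = 1*11 = 11
  bit 1 = 0: r = r^2 mod 47 = 11^2 = 27
  bit 2 = 0: r = r^2 mod 47 = 27^2 = 24
  bit 3 = 1: r = r^2 * 11 mod 47 = 24^2 * 11 = 12*11 = 38
  bit 4 = 1: r = r^2 * 11 mod 47 = 38^2 * 11 = 34*11 = 45
  bit 5 = 1: r = r^2 * 11 mod 47 = 45^2 * 11 = 4*11 = 44
  -> A = 44
B = 11^5 mod 47  (bits of 5 = 101)
  bit 0 = 1: r = r^2 * 11 mod 47 = 1^2 * 11 = 1*11 = 11
  bit 1 = 0: r = r^2 mod 47 = 11^2 = 27
  bit 2 = 1: r = r^2 * 11 mod 47 = 27^2 * 11 = 24*11 = 29
  -> B = 29
s = B^a = 29^39 mod 47  (bits of 39 = 100111)
  bit 0 = 1: r = r^2 * 29 mod 47 = 1^2 * 29 = 1*29 = 29
  bit 1 = 0: r = r^2 mod 47 = 29^2 = 42
  bit 2 = 0: r = r^2 mod 47 = 42^2 = 25
  bit 3 = 1: r = r^2 * 29 mod 47 = 25^2 * 29 = 14*29 = 30
  bit 4 = 1: r = r^2 * 29 mod 47 = 30^2 * 29 = 7*29 = 15
  bit 5 = 1: r = r^2 * 29 mod 47 = 15^2 * 29 = 37*29 = 39
  -> s = B^a = 39

Answer: 39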